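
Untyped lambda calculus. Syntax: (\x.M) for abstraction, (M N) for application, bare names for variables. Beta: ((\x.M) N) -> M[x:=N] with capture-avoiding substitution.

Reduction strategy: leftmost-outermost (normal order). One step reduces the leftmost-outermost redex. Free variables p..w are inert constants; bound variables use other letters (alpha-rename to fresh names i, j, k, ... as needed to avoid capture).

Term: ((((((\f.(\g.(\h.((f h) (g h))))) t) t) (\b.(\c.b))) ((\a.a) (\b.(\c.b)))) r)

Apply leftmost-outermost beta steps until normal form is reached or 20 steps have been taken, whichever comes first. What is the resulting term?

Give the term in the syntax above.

Step 0: ((((((\f.(\g.(\h.((f h) (g h))))) t) t) (\b.(\c.b))) ((\a.a) (\b.(\c.b)))) r)
Step 1: (((((\g.(\h.((t h) (g h)))) t) (\b.(\c.b))) ((\a.a) (\b.(\c.b)))) r)
Step 2: ((((\h.((t h) (t h))) (\b.(\c.b))) ((\a.a) (\b.(\c.b)))) r)
Step 3: ((((t (\b.(\c.b))) (t (\b.(\c.b)))) ((\a.a) (\b.(\c.b)))) r)
Step 4: ((((t (\b.(\c.b))) (t (\b.(\c.b)))) (\b.(\c.b))) r)

Answer: ((((t (\b.(\c.b))) (t (\b.(\c.b)))) (\b.(\c.b))) r)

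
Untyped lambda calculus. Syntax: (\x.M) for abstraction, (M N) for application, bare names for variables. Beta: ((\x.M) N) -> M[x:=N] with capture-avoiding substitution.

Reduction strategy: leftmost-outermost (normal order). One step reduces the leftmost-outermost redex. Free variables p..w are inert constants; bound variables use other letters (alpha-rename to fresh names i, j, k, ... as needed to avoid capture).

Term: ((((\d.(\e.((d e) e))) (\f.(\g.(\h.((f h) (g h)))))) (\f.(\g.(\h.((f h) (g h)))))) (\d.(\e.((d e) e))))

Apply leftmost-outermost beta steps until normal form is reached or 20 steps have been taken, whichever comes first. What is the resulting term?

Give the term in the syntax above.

Step 0: ((((\d.(\e.((d e) e))) (\f.(\g.(\h.((f h) (g h)))))) (\f.(\g.(\h.((f h) (g h)))))) (\d.(\e.((d e) e))))
Step 1: (((\e.(((\f.(\g.(\h.((f h) (g h))))) e) e)) (\f.(\g.(\h.((f h) (g h)))))) (\d.(\e.((d e) e))))
Step 2: ((((\f.(\g.(\h.((f h) (g h))))) (\f.(\g.(\h.((f h) (g h)))))) (\f.(\g.(\h.((f h) (g h)))))) (\d.(\e.((d e) e))))
Step 3: (((\g.(\h.(((\f.(\g.(\h.((f h) (g h))))) h) (g h)))) (\f.(\g.(\h.((f h) (g h)))))) (\d.(\e.((d e) e))))
Step 4: ((\h.(((\f.(\g.(\h.((f h) (g h))))) h) ((\f.(\g.(\h.((f h) (g h))))) h))) (\d.(\e.((d e) e))))
Step 5: (((\f.(\g.(\h.((f h) (g h))))) (\d.(\e.((d e) e)))) ((\f.(\g.(\h.((f h) (g h))))) (\d.(\e.((d e) e)))))
Step 6: ((\g.(\h.(((\d.(\e.((d e) e))) h) (g h)))) ((\f.(\g.(\h.((f h) (g h))))) (\d.(\e.((d e) e)))))
Step 7: (\h.(((\d.(\e.((d e) e))) h) (((\f.(\g.(\h.((f h) (g h))))) (\d.(\e.((d e) e)))) h)))
Step 8: (\h.((\e.((h e) e)) (((\f.(\g.(\h.((f h) (g h))))) (\d.(\e.((d e) e)))) h)))
Step 9: (\h.((h (((\f.(\g.(\h.((f h) (g h))))) (\d.(\e.((d e) e)))) h)) (((\f.(\g.(\h.((f h) (g h))))) (\d.(\e.((d e) e)))) h)))
Step 10: (\h.((h ((\g.(\h.(((\d.(\e.((d e) e))) h) (g h)))) h)) (((\f.(\g.(\h.((f h) (g h))))) (\d.(\e.((d e) e)))) h)))
Step 11: (\h.((h (\i.(((\d.(\e.((d e) e))) i) (h i)))) (((\f.(\g.(\h.((f h) (g h))))) (\d.(\e.((d e) e)))) h)))
Step 12: (\h.((h (\i.((\e.((i e) e)) (h i)))) (((\f.(\g.(\h.((f h) (g h))))) (\d.(\e.((d e) e)))) h)))
Step 13: (\h.((h (\i.((i (h i)) (h i)))) (((\f.(\g.(\h.((f h) (g h))))) (\d.(\e.((d e) e)))) h)))
Step 14: (\h.((h (\i.((i (h i)) (h i)))) ((\g.(\h.(((\d.(\e.((d e) e))) h) (g h)))) h)))
Step 15: (\h.((h (\i.((i (h i)) (h i)))) (\i.(((\d.(\e.((d e) e))) i) (h i)))))
Step 16: (\h.((h (\i.((i (h i)) (h i)))) (\i.((\e.((i e) e)) (h i)))))
Step 17: (\h.((h (\i.((i (h i)) (h i)))) (\i.((i (h i)) (h i)))))

Answer: (\h.((h (\i.((i (h i)) (h i)))) (\i.((i (h i)) (h i)))))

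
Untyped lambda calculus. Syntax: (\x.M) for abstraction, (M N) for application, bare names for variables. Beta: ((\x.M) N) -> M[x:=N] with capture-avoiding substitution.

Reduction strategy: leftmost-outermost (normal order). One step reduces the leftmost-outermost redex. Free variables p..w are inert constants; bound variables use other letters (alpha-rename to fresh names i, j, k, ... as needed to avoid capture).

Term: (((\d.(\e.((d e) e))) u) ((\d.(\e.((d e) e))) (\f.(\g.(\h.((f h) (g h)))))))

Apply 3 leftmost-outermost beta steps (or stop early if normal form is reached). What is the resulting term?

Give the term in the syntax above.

Step 0: (((\d.(\e.((d e) e))) u) ((\d.(\e.((d e) e))) (\f.(\g.(\h.((f h) (g h)))))))
Step 1: ((\e.((u e) e)) ((\d.(\e.((d e) e))) (\f.(\g.(\h.((f h) (g h)))))))
Step 2: ((u ((\d.(\e.((d e) e))) (\f.(\g.(\h.((f h) (g h))))))) ((\d.(\e.((d e) e))) (\f.(\g.(\h.((f h) (g h)))))))
Step 3: ((u (\e.(((\f.(\g.(\h.((f h) (g h))))) e) e))) ((\d.(\e.((d e) e))) (\f.(\g.(\h.((f h) (g h)))))))

Answer: ((u (\e.(((\f.(\g.(\h.((f h) (g h))))) e) e))) ((\d.(\e.((d e) e))) (\f.(\g.(\h.((f h) (g h)))))))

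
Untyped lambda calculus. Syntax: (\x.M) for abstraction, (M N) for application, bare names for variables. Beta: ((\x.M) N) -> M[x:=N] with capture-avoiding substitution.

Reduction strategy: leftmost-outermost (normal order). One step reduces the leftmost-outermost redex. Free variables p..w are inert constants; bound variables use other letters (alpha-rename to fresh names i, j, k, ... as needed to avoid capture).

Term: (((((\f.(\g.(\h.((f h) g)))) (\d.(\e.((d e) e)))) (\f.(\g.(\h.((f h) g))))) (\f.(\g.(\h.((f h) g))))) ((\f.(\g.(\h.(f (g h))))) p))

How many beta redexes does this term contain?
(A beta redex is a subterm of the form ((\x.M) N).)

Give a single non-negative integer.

Term: (((((\f.(\g.(\h.((f h) g)))) (\d.(\e.((d e) e)))) (\f.(\g.(\h.((f h) g))))) (\f.(\g.(\h.((f h) g))))) ((\f.(\g.(\h.(f (g h))))) p))
  Redex: ((\f.(\g.(\h.((f h) g)))) (\d.(\e.((d e) e))))
  Redex: ((\f.(\g.(\h.(f (g h))))) p)
Total redexes: 2

Answer: 2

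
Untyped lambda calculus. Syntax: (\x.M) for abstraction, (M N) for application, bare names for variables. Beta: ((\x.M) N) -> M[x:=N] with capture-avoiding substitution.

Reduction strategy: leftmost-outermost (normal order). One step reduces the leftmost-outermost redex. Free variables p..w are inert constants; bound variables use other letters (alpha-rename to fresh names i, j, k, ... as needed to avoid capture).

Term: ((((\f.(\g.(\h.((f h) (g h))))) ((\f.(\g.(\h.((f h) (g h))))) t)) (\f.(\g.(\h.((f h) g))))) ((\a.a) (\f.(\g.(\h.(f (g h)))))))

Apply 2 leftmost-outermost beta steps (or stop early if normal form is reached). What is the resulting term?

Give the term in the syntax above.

Step 0: ((((\f.(\g.(\h.((f h) (g h))))) ((\f.(\g.(\h.((f h) (g h))))) t)) (\f.(\g.(\h.((f h) g))))) ((\a.a) (\f.(\g.(\h.(f (g h)))))))
Step 1: (((\g.(\h.((((\f.(\g.(\h.((f h) (g h))))) t) h) (g h)))) (\f.(\g.(\h.((f h) g))))) ((\a.a) (\f.(\g.(\h.(f (g h)))))))
Step 2: ((\h.((((\f.(\g.(\h.((f h) (g h))))) t) h) ((\f.(\g.(\h.((f h) g)))) h))) ((\a.a) (\f.(\g.(\h.(f (g h)))))))

Answer: ((\h.((((\f.(\g.(\h.((f h) (g h))))) t) h) ((\f.(\g.(\h.((f h) g)))) h))) ((\a.a) (\f.(\g.(\h.(f (g h)))))))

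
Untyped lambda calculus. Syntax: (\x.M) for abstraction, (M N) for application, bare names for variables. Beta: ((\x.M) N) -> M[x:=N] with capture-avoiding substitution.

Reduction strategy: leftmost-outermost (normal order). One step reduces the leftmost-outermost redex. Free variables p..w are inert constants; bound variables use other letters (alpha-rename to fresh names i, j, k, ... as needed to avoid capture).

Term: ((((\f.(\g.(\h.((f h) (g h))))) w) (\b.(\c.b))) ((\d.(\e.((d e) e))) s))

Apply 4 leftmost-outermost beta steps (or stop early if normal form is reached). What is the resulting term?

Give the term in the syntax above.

Answer: ((w (\e.((s e) e))) ((\b.(\c.b)) ((\d.(\e.((d e) e))) s)))

Derivation:
Step 0: ((((\f.(\g.(\h.((f h) (g h))))) w) (\b.(\c.b))) ((\d.(\e.((d e) e))) s))
Step 1: (((\g.(\h.((w h) (g h)))) (\b.(\c.b))) ((\d.(\e.((d e) e))) s))
Step 2: ((\h.((w h) ((\b.(\c.b)) h))) ((\d.(\e.((d e) e))) s))
Step 3: ((w ((\d.(\e.((d e) e))) s)) ((\b.(\c.b)) ((\d.(\e.((d e) e))) s)))
Step 4: ((w (\e.((s e) e))) ((\b.(\c.b)) ((\d.(\e.((d e) e))) s)))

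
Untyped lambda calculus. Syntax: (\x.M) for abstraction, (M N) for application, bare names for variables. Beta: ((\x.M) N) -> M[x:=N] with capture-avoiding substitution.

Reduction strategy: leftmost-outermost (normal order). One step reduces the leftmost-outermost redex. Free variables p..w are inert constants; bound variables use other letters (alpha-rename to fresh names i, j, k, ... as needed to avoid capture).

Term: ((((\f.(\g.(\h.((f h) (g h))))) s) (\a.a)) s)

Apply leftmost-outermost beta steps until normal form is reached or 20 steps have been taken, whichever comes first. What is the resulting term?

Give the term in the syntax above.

Step 0: ((((\f.(\g.(\h.((f h) (g h))))) s) (\a.a)) s)
Step 1: (((\g.(\h.((s h) (g h)))) (\a.a)) s)
Step 2: ((\h.((s h) ((\a.a) h))) s)
Step 3: ((s s) ((\a.a) s))
Step 4: ((s s) s)

Answer: ((s s) s)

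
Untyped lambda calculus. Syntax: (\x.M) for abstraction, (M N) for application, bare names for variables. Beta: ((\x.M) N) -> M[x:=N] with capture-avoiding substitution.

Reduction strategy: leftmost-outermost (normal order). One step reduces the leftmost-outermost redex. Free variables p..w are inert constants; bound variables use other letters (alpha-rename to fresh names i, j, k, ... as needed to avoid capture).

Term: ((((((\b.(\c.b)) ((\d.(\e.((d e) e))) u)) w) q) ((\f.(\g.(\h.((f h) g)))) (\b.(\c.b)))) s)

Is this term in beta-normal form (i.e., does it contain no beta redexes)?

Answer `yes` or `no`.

Answer: no

Derivation:
Term: ((((((\b.(\c.b)) ((\d.(\e.((d e) e))) u)) w) q) ((\f.(\g.(\h.((f h) g)))) (\b.(\c.b)))) s)
Found 3 beta redex(es).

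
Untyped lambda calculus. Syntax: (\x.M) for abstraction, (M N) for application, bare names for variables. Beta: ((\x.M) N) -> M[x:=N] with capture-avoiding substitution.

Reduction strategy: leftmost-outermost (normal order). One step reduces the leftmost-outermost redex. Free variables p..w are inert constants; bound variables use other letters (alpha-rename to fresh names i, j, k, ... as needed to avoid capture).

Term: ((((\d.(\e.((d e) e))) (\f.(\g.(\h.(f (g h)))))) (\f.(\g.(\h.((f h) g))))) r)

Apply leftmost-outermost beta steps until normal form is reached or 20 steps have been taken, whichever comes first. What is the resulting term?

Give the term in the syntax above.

Step 0: ((((\d.(\e.((d e) e))) (\f.(\g.(\h.(f (g h)))))) (\f.(\g.(\h.((f h) g))))) r)
Step 1: (((\e.(((\f.(\g.(\h.(f (g h))))) e) e)) (\f.(\g.(\h.((f h) g))))) r)
Step 2: ((((\f.(\g.(\h.(f (g h))))) (\f.(\g.(\h.((f h) g))))) (\f.(\g.(\h.((f h) g))))) r)
Step 3: (((\g.(\h.((\f.(\g.(\h.((f h) g)))) (g h)))) (\f.(\g.(\h.((f h) g))))) r)
Step 4: ((\h.((\f.(\g.(\h.((f h) g)))) ((\f.(\g.(\h.((f h) g)))) h))) r)
Step 5: ((\f.(\g.(\h.((f h) g)))) ((\f.(\g.(\h.((f h) g)))) r))
Step 6: (\g.(\h.((((\f.(\g.(\h.((f h) g)))) r) h) g)))
Step 7: (\g.(\h.(((\g.(\h.((r h) g))) h) g)))
Step 8: (\g.(\h.((\i.((r i) h)) g)))
Step 9: (\g.(\h.((r g) h)))

Answer: (\g.(\h.((r g) h)))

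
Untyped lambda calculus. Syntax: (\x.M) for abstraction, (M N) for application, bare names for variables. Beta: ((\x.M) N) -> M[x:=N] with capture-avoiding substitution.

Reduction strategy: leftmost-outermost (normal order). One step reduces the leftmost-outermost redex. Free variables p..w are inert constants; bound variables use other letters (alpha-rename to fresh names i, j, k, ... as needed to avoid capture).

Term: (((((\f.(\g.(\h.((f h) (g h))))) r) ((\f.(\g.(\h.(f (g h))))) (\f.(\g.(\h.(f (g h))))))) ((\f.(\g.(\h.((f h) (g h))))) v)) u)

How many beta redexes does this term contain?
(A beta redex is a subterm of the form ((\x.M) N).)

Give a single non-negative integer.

Answer: 3

Derivation:
Term: (((((\f.(\g.(\h.((f h) (g h))))) r) ((\f.(\g.(\h.(f (g h))))) (\f.(\g.(\h.(f (g h))))))) ((\f.(\g.(\h.((f h) (g h))))) v)) u)
  Redex: ((\f.(\g.(\h.((f h) (g h))))) r)
  Redex: ((\f.(\g.(\h.(f (g h))))) (\f.(\g.(\h.(f (g h))))))
  Redex: ((\f.(\g.(\h.((f h) (g h))))) v)
Total redexes: 3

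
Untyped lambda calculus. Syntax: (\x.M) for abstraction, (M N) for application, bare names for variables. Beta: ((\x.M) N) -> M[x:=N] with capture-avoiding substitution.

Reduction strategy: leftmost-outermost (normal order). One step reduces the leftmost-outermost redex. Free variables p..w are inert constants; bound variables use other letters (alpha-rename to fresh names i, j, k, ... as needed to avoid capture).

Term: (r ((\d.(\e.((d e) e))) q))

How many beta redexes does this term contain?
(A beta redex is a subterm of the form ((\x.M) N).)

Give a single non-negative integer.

Answer: 1

Derivation:
Term: (r ((\d.(\e.((d e) e))) q))
  Redex: ((\d.(\e.((d e) e))) q)
Total redexes: 1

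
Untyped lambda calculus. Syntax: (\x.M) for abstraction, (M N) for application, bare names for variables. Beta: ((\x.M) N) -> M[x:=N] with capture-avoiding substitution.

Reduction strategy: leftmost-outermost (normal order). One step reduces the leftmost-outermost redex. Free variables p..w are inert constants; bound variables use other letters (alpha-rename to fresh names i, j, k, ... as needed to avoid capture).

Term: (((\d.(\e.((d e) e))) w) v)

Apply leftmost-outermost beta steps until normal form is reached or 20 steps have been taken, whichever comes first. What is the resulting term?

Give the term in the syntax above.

Answer: ((w v) v)

Derivation:
Step 0: (((\d.(\e.((d e) e))) w) v)
Step 1: ((\e.((w e) e)) v)
Step 2: ((w v) v)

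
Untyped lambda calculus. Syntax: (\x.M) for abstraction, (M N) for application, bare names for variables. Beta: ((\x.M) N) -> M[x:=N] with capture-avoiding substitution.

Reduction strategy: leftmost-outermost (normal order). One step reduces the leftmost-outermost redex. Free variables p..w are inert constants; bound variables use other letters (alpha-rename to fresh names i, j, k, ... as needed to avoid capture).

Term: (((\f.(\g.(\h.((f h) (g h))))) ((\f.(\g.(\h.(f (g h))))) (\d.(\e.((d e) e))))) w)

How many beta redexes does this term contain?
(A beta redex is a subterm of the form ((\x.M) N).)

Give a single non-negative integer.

Term: (((\f.(\g.(\h.((f h) (g h))))) ((\f.(\g.(\h.(f (g h))))) (\d.(\e.((d e) e))))) w)
  Redex: ((\f.(\g.(\h.((f h) (g h))))) ((\f.(\g.(\h.(f (g h))))) (\d.(\e.((d e) e)))))
  Redex: ((\f.(\g.(\h.(f (g h))))) (\d.(\e.((d e) e))))
Total redexes: 2

Answer: 2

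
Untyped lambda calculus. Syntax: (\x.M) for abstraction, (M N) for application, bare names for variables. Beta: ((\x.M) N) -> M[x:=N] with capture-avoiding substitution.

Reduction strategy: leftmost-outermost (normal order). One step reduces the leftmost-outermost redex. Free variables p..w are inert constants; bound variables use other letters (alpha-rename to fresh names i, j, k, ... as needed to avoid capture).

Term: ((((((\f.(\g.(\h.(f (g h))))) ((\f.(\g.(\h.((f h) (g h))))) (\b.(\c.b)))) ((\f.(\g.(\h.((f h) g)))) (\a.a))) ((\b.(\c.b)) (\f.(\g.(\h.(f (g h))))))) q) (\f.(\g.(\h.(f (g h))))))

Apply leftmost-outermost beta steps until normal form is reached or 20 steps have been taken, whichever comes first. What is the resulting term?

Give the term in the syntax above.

Answer: (q (\f.(\g.(\h.(f (g h))))))

Derivation:
Step 0: ((((((\f.(\g.(\h.(f (g h))))) ((\f.(\g.(\h.((f h) (g h))))) (\b.(\c.b)))) ((\f.(\g.(\h.((f h) g)))) (\a.a))) ((\b.(\c.b)) (\f.(\g.(\h.(f (g h))))))) q) (\f.(\g.(\h.(f (g h))))))
Step 1: (((((\g.(\h.(((\f.(\g.(\h.((f h) (g h))))) (\b.(\c.b))) (g h)))) ((\f.(\g.(\h.((f h) g)))) (\a.a))) ((\b.(\c.b)) (\f.(\g.(\h.(f (g h))))))) q) (\f.(\g.(\h.(f (g h))))))
Step 2: ((((\h.(((\f.(\g.(\h.((f h) (g h))))) (\b.(\c.b))) (((\f.(\g.(\h.((f h) g)))) (\a.a)) h))) ((\b.(\c.b)) (\f.(\g.(\h.(f (g h))))))) q) (\f.(\g.(\h.(f (g h))))))
Step 3: (((((\f.(\g.(\h.((f h) (g h))))) (\b.(\c.b))) (((\f.(\g.(\h.((f h) g)))) (\a.a)) ((\b.(\c.b)) (\f.(\g.(\h.(f (g h)))))))) q) (\f.(\g.(\h.(f (g h))))))
Step 4: ((((\g.(\h.(((\b.(\c.b)) h) (g h)))) (((\f.(\g.(\h.((f h) g)))) (\a.a)) ((\b.(\c.b)) (\f.(\g.(\h.(f (g h)))))))) q) (\f.(\g.(\h.(f (g h))))))
Step 5: (((\h.(((\b.(\c.b)) h) ((((\f.(\g.(\h.((f h) g)))) (\a.a)) ((\b.(\c.b)) (\f.(\g.(\h.(f (g h))))))) h))) q) (\f.(\g.(\h.(f (g h))))))
Step 6: ((((\b.(\c.b)) q) ((((\f.(\g.(\h.((f h) g)))) (\a.a)) ((\b.(\c.b)) (\f.(\g.(\h.(f (g h))))))) q)) (\f.(\g.(\h.(f (g h))))))
Step 7: (((\c.q) ((((\f.(\g.(\h.((f h) g)))) (\a.a)) ((\b.(\c.b)) (\f.(\g.(\h.(f (g h))))))) q)) (\f.(\g.(\h.(f (g h))))))
Step 8: (q (\f.(\g.(\h.(f (g h))))))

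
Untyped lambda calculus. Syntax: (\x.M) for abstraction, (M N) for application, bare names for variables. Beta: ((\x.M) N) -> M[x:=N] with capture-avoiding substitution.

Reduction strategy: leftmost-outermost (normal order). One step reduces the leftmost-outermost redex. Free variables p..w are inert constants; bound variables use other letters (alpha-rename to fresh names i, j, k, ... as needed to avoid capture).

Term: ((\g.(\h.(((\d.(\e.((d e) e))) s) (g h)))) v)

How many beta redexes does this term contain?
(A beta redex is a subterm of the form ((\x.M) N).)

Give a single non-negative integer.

Answer: 2

Derivation:
Term: ((\g.(\h.(((\d.(\e.((d e) e))) s) (g h)))) v)
  Redex: ((\g.(\h.(((\d.(\e.((d e) e))) s) (g h)))) v)
  Redex: ((\d.(\e.((d e) e))) s)
Total redexes: 2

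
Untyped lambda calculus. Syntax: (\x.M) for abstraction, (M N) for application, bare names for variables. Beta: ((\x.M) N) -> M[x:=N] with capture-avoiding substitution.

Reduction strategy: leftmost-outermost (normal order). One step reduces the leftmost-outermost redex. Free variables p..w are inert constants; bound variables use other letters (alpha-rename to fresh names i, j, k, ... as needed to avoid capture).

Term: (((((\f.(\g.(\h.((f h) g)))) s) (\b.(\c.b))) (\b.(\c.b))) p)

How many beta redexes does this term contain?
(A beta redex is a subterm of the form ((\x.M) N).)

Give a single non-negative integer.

Answer: 1

Derivation:
Term: (((((\f.(\g.(\h.((f h) g)))) s) (\b.(\c.b))) (\b.(\c.b))) p)
  Redex: ((\f.(\g.(\h.((f h) g)))) s)
Total redexes: 1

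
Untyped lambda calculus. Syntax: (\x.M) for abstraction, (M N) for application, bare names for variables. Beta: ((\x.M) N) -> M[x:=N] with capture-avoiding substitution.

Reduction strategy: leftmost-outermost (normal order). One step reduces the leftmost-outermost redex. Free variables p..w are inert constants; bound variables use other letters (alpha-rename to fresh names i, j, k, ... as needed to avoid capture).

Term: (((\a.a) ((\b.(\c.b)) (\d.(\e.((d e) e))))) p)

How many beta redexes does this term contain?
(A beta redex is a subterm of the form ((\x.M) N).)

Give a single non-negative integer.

Answer: 2

Derivation:
Term: (((\a.a) ((\b.(\c.b)) (\d.(\e.((d e) e))))) p)
  Redex: ((\a.a) ((\b.(\c.b)) (\d.(\e.((d e) e)))))
  Redex: ((\b.(\c.b)) (\d.(\e.((d e) e))))
Total redexes: 2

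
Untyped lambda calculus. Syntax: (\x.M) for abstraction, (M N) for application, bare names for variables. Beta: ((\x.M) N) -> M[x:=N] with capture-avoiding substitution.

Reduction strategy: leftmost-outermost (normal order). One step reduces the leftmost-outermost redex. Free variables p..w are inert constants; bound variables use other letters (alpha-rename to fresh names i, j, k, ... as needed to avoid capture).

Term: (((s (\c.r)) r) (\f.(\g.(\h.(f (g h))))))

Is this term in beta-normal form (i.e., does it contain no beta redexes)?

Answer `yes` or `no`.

Term: (((s (\c.r)) r) (\f.(\g.(\h.(f (g h))))))
No beta redexes found.

Answer: yes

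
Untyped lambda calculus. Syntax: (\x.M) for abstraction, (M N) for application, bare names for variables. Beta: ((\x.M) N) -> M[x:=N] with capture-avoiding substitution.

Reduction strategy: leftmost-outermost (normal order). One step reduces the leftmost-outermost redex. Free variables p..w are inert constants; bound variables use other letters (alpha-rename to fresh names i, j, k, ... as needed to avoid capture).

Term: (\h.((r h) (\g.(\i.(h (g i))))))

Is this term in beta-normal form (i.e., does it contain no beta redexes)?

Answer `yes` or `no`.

Term: (\h.((r h) (\g.(\i.(h (g i))))))
No beta redexes found.

Answer: yes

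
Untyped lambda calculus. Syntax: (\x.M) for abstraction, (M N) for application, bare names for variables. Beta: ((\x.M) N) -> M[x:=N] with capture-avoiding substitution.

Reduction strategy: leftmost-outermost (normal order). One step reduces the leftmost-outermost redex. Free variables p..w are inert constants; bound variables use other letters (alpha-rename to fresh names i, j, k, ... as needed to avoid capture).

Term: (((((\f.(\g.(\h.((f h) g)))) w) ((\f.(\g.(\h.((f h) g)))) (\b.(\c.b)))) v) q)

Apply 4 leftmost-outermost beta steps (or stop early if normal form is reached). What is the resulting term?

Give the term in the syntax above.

Answer: (((w v) (\g.(\h.(((\b.(\c.b)) h) g)))) q)

Derivation:
Step 0: (((((\f.(\g.(\h.((f h) g)))) w) ((\f.(\g.(\h.((f h) g)))) (\b.(\c.b)))) v) q)
Step 1: ((((\g.(\h.((w h) g))) ((\f.(\g.(\h.((f h) g)))) (\b.(\c.b)))) v) q)
Step 2: (((\h.((w h) ((\f.(\g.(\h.((f h) g)))) (\b.(\c.b))))) v) q)
Step 3: (((w v) ((\f.(\g.(\h.((f h) g)))) (\b.(\c.b)))) q)
Step 4: (((w v) (\g.(\h.(((\b.(\c.b)) h) g)))) q)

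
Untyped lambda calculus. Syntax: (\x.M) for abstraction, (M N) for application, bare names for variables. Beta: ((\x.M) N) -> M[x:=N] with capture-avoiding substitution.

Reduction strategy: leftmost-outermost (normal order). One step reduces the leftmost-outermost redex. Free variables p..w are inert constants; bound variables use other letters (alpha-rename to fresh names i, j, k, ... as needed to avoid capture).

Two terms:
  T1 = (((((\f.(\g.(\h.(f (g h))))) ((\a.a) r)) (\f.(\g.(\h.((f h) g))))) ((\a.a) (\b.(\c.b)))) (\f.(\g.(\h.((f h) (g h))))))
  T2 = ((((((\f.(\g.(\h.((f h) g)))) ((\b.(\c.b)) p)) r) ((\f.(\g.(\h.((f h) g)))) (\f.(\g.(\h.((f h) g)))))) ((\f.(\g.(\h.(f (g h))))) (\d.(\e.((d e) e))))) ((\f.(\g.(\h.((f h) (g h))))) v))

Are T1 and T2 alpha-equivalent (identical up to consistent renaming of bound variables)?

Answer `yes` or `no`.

Answer: no

Derivation:
Term 1: (((((\f.(\g.(\h.(f (g h))))) ((\a.a) r)) (\f.(\g.(\h.((f h) g))))) ((\a.a) (\b.(\c.b)))) (\f.(\g.(\h.((f h) (g h))))))
Term 2: ((((((\f.(\g.(\h.((f h) g)))) ((\b.(\c.b)) p)) r) ((\f.(\g.(\h.((f h) g)))) (\f.(\g.(\h.((f h) g)))))) ((\f.(\g.(\h.(f (g h))))) (\d.(\e.((d e) e))))) ((\f.(\g.(\h.((f h) (g h))))) v))
Alpha-equivalence: compare structure up to binder renaming.
Result: False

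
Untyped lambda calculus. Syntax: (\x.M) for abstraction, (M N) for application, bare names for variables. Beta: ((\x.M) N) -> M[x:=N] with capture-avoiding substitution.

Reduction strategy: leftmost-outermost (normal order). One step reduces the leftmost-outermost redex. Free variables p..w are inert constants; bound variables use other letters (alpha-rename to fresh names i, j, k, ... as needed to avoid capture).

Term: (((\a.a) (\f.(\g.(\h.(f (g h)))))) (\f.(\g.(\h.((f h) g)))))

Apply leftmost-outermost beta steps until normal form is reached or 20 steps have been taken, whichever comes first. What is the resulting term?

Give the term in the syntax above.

Step 0: (((\a.a) (\f.(\g.(\h.(f (g h)))))) (\f.(\g.(\h.((f h) g)))))
Step 1: ((\f.(\g.(\h.(f (g h))))) (\f.(\g.(\h.((f h) g)))))
Step 2: (\g.(\h.((\f.(\g.(\h.((f h) g)))) (g h))))
Step 3: (\g.(\h.(\i.(\j.(((g h) j) i)))))

Answer: (\g.(\h.(\i.(\j.(((g h) j) i)))))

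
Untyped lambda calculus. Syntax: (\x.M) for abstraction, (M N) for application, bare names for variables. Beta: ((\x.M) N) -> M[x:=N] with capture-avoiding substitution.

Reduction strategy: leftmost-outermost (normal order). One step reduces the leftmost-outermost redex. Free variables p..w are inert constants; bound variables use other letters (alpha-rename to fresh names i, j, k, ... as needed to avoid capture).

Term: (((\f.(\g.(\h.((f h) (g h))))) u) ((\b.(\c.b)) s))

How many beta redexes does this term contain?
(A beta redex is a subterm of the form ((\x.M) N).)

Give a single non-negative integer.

Answer: 2

Derivation:
Term: (((\f.(\g.(\h.((f h) (g h))))) u) ((\b.(\c.b)) s))
  Redex: ((\f.(\g.(\h.((f h) (g h))))) u)
  Redex: ((\b.(\c.b)) s)
Total redexes: 2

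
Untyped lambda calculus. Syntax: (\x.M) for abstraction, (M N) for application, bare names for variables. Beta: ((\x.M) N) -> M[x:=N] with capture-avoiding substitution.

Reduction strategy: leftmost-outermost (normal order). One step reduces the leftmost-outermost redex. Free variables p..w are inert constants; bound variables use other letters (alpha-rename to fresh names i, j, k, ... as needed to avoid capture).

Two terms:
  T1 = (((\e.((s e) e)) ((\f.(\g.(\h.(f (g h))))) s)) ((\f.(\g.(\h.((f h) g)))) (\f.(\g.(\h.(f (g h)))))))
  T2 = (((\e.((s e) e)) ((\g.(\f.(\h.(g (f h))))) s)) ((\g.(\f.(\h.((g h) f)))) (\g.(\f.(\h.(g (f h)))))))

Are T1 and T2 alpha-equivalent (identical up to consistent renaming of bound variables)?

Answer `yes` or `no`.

Answer: yes

Derivation:
Term 1: (((\e.((s e) e)) ((\f.(\g.(\h.(f (g h))))) s)) ((\f.(\g.(\h.((f h) g)))) (\f.(\g.(\h.(f (g h)))))))
Term 2: (((\e.((s e) e)) ((\g.(\f.(\h.(g (f h))))) s)) ((\g.(\f.(\h.((g h) f)))) (\g.(\f.(\h.(g (f h)))))))
Alpha-equivalence: compare structure up to binder renaming.
Result: True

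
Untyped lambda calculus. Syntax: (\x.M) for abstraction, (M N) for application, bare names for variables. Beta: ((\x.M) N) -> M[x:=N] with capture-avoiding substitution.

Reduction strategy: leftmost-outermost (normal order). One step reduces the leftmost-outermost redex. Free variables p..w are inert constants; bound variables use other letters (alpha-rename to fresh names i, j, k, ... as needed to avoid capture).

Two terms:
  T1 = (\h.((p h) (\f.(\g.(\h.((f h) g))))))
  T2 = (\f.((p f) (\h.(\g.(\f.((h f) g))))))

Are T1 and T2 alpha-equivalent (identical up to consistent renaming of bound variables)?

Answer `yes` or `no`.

Term 1: (\h.((p h) (\f.(\g.(\h.((f h) g))))))
Term 2: (\f.((p f) (\h.(\g.(\f.((h f) g))))))
Alpha-equivalence: compare structure up to binder renaming.
Result: True

Answer: yes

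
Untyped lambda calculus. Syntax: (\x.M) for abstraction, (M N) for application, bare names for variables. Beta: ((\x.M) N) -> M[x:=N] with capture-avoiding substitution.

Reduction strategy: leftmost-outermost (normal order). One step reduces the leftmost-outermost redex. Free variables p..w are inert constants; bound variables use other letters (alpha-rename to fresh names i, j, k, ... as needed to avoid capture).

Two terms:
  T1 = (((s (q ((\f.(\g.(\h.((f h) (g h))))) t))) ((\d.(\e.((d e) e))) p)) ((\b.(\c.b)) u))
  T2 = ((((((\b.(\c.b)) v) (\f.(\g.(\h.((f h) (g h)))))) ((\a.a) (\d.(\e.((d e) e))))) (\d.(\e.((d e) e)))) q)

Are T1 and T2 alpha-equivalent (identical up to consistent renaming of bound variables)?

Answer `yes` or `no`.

Term 1: (((s (q ((\f.(\g.(\h.((f h) (g h))))) t))) ((\d.(\e.((d e) e))) p)) ((\b.(\c.b)) u))
Term 2: ((((((\b.(\c.b)) v) (\f.(\g.(\h.((f h) (g h)))))) ((\a.a) (\d.(\e.((d e) e))))) (\d.(\e.((d e) e)))) q)
Alpha-equivalence: compare structure up to binder renaming.
Result: False

Answer: no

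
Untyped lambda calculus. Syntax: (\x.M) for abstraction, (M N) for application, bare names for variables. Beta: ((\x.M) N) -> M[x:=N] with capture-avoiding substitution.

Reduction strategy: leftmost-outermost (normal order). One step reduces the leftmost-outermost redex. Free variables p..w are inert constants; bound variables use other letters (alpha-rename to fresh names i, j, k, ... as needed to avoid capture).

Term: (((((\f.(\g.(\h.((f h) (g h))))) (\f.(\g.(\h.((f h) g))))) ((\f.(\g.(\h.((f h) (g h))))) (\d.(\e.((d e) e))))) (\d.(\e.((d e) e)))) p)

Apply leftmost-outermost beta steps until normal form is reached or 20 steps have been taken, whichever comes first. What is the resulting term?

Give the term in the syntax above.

Step 0: (((((\f.(\g.(\h.((f h) (g h))))) (\f.(\g.(\h.((f h) g))))) ((\f.(\g.(\h.((f h) (g h))))) (\d.(\e.((d e) e))))) (\d.(\e.((d e) e)))) p)
Step 1: ((((\g.(\h.(((\f.(\g.(\h.((f h) g)))) h) (g h)))) ((\f.(\g.(\h.((f h) (g h))))) (\d.(\e.((d e) e))))) (\d.(\e.((d e) e)))) p)
Step 2: (((\h.(((\f.(\g.(\h.((f h) g)))) h) (((\f.(\g.(\h.((f h) (g h))))) (\d.(\e.((d e) e)))) h))) (\d.(\e.((d e) e)))) p)
Step 3: ((((\f.(\g.(\h.((f h) g)))) (\d.(\e.((d e) e)))) (((\f.(\g.(\h.((f h) (g h))))) (\d.(\e.((d e) e)))) (\d.(\e.((d e) e))))) p)
Step 4: (((\g.(\h.(((\d.(\e.((d e) e))) h) g))) (((\f.(\g.(\h.((f h) (g h))))) (\d.(\e.((d e) e)))) (\d.(\e.((d e) e))))) p)
Step 5: ((\h.(((\d.(\e.((d e) e))) h) (((\f.(\g.(\h.((f h) (g h))))) (\d.(\e.((d e) e)))) (\d.(\e.((d e) e)))))) p)
Step 6: (((\d.(\e.((d e) e))) p) (((\f.(\g.(\h.((f h) (g h))))) (\d.(\e.((d e) e)))) (\d.(\e.((d e) e)))))
Step 7: ((\e.((p e) e)) (((\f.(\g.(\h.((f h) (g h))))) (\d.(\e.((d e) e)))) (\d.(\e.((d e) e)))))
Step 8: ((p (((\f.(\g.(\h.((f h) (g h))))) (\d.(\e.((d e) e)))) (\d.(\e.((d e) e))))) (((\f.(\g.(\h.((f h) (g h))))) (\d.(\e.((d e) e)))) (\d.(\e.((d e) e)))))
Step 9: ((p ((\g.(\h.(((\d.(\e.((d e) e))) h) (g h)))) (\d.(\e.((d e) e))))) (((\f.(\g.(\h.((f h) (g h))))) (\d.(\e.((d e) e)))) (\d.(\e.((d e) e)))))
Step 10: ((p (\h.(((\d.(\e.((d e) e))) h) ((\d.(\e.((d e) e))) h)))) (((\f.(\g.(\h.((f h) (g h))))) (\d.(\e.((d e) e)))) (\d.(\e.((d e) e)))))
Step 11: ((p (\h.((\e.((h e) e)) ((\d.(\e.((d e) e))) h)))) (((\f.(\g.(\h.((f h) (g h))))) (\d.(\e.((d e) e)))) (\d.(\e.((d e) e)))))
Step 12: ((p (\h.((h ((\d.(\e.((d e) e))) h)) ((\d.(\e.((d e) e))) h)))) (((\f.(\g.(\h.((f h) (g h))))) (\d.(\e.((d e) e)))) (\d.(\e.((d e) e)))))
Step 13: ((p (\h.((h (\e.((h e) e))) ((\d.(\e.((d e) e))) h)))) (((\f.(\g.(\h.((f h) (g h))))) (\d.(\e.((d e) e)))) (\d.(\e.((d e) e)))))
Step 14: ((p (\h.((h (\e.((h e) e))) (\e.((h e) e))))) (((\f.(\g.(\h.((f h) (g h))))) (\d.(\e.((d e) e)))) (\d.(\e.((d e) e)))))
Step 15: ((p (\h.((h (\e.((h e) e))) (\e.((h e) e))))) ((\g.(\h.(((\d.(\e.((d e) e))) h) (g h)))) (\d.(\e.((d e) e)))))
Step 16: ((p (\h.((h (\e.((h e) e))) (\e.((h e) e))))) (\h.(((\d.(\e.((d e) e))) h) ((\d.(\e.((d e) e))) h))))
Step 17: ((p (\h.((h (\e.((h e) e))) (\e.((h e) e))))) (\h.((\e.((h e) e)) ((\d.(\e.((d e) e))) h))))
Step 18: ((p (\h.((h (\e.((h e) e))) (\e.((h e) e))))) (\h.((h ((\d.(\e.((d e) e))) h)) ((\d.(\e.((d e) e))) h))))
Step 19: ((p (\h.((h (\e.((h e) e))) (\e.((h e) e))))) (\h.((h (\e.((h e) e))) ((\d.(\e.((d e) e))) h))))
Step 20: ((p (\h.((h (\e.((h e) e))) (\e.((h e) e))))) (\h.((h (\e.((h e) e))) (\e.((h e) e)))))

Answer: ((p (\h.((h (\e.((h e) e))) (\e.((h e) e))))) (\h.((h (\e.((h e) e))) (\e.((h e) e)))))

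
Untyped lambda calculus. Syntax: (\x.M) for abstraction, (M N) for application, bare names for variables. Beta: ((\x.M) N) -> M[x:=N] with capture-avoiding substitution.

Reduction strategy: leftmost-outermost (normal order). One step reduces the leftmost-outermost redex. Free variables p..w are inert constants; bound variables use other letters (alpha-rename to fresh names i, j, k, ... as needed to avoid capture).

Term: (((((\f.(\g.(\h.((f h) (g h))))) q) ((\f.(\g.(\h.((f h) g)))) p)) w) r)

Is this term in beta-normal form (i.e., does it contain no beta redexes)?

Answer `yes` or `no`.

Term: (((((\f.(\g.(\h.((f h) (g h))))) q) ((\f.(\g.(\h.((f h) g)))) p)) w) r)
Found 2 beta redex(es).

Answer: no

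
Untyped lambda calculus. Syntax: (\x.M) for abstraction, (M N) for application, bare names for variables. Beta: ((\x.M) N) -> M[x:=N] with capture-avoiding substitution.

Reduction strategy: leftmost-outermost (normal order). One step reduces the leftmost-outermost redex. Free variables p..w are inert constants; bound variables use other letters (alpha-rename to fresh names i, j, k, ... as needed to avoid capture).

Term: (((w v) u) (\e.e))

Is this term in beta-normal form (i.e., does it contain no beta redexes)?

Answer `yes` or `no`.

Answer: yes

Derivation:
Term: (((w v) u) (\e.e))
No beta redexes found.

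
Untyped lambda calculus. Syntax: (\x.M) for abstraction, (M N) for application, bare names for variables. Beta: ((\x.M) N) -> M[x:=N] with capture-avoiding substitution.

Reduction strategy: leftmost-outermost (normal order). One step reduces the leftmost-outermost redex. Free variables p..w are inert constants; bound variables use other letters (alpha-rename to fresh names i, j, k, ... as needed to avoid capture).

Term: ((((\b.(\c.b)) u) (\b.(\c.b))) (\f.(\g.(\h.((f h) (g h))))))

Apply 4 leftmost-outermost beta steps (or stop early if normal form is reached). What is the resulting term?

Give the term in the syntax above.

Answer: (u (\f.(\g.(\h.((f h) (g h))))))

Derivation:
Step 0: ((((\b.(\c.b)) u) (\b.(\c.b))) (\f.(\g.(\h.((f h) (g h))))))
Step 1: (((\c.u) (\b.(\c.b))) (\f.(\g.(\h.((f h) (g h))))))
Step 2: (u (\f.(\g.(\h.((f h) (g h))))))
Step 3: (normal form reached)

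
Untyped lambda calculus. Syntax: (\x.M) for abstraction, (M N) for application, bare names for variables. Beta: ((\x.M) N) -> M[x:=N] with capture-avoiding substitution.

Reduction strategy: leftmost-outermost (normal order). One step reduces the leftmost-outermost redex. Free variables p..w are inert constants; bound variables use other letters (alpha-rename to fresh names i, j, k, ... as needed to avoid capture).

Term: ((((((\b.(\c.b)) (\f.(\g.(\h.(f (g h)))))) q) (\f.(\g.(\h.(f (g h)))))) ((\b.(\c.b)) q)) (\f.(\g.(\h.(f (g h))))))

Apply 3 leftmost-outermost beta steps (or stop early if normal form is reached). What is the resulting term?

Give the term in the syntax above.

Step 0: ((((((\b.(\c.b)) (\f.(\g.(\h.(f (g h)))))) q) (\f.(\g.(\h.(f (g h)))))) ((\b.(\c.b)) q)) (\f.(\g.(\h.(f (g h))))))
Step 1: (((((\c.(\f.(\g.(\h.(f (g h)))))) q) (\f.(\g.(\h.(f (g h)))))) ((\b.(\c.b)) q)) (\f.(\g.(\h.(f (g h))))))
Step 2: ((((\f.(\g.(\h.(f (g h))))) (\f.(\g.(\h.(f (g h)))))) ((\b.(\c.b)) q)) (\f.(\g.(\h.(f (g h))))))
Step 3: (((\g.(\h.((\f.(\g.(\h.(f (g h))))) (g h)))) ((\b.(\c.b)) q)) (\f.(\g.(\h.(f (g h))))))

Answer: (((\g.(\h.((\f.(\g.(\h.(f (g h))))) (g h)))) ((\b.(\c.b)) q)) (\f.(\g.(\h.(f (g h))))))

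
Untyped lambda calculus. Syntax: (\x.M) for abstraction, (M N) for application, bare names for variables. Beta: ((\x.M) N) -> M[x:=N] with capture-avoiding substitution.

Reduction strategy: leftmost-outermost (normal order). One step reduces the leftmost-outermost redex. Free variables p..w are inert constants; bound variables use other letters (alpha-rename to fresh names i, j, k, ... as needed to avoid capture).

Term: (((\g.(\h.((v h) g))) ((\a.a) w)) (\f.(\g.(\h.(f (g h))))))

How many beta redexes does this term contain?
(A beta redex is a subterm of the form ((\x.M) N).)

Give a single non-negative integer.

Answer: 2

Derivation:
Term: (((\g.(\h.((v h) g))) ((\a.a) w)) (\f.(\g.(\h.(f (g h))))))
  Redex: ((\g.(\h.((v h) g))) ((\a.a) w))
  Redex: ((\a.a) w)
Total redexes: 2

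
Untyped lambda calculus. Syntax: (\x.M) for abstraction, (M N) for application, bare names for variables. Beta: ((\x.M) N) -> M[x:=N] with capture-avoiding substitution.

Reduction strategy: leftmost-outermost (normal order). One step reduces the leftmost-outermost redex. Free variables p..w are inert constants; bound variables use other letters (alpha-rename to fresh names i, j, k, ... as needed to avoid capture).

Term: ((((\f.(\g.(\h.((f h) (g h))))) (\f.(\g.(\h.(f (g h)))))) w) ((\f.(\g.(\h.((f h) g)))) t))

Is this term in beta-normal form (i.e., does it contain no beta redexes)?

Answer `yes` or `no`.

Answer: no

Derivation:
Term: ((((\f.(\g.(\h.((f h) (g h))))) (\f.(\g.(\h.(f (g h)))))) w) ((\f.(\g.(\h.((f h) g)))) t))
Found 2 beta redex(es).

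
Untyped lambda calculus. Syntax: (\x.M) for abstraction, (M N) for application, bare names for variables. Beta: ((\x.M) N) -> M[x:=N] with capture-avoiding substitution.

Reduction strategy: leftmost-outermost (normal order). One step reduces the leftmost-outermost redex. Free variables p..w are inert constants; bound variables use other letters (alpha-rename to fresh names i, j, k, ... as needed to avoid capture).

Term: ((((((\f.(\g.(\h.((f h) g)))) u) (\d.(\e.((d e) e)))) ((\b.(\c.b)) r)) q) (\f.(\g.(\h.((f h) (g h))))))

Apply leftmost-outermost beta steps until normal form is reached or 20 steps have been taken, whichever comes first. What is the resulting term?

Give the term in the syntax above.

Step 0: ((((((\f.(\g.(\h.((f h) g)))) u) (\d.(\e.((d e) e)))) ((\b.(\c.b)) r)) q) (\f.(\g.(\h.((f h) (g h))))))
Step 1: (((((\g.(\h.((u h) g))) (\d.(\e.((d e) e)))) ((\b.(\c.b)) r)) q) (\f.(\g.(\h.((f h) (g h))))))
Step 2: ((((\h.((u h) (\d.(\e.((d e) e))))) ((\b.(\c.b)) r)) q) (\f.(\g.(\h.((f h) (g h))))))
Step 3: ((((u ((\b.(\c.b)) r)) (\d.(\e.((d e) e)))) q) (\f.(\g.(\h.((f h) (g h))))))
Step 4: ((((u (\c.r)) (\d.(\e.((d e) e)))) q) (\f.(\g.(\h.((f h) (g h))))))

Answer: ((((u (\c.r)) (\d.(\e.((d e) e)))) q) (\f.(\g.(\h.((f h) (g h))))))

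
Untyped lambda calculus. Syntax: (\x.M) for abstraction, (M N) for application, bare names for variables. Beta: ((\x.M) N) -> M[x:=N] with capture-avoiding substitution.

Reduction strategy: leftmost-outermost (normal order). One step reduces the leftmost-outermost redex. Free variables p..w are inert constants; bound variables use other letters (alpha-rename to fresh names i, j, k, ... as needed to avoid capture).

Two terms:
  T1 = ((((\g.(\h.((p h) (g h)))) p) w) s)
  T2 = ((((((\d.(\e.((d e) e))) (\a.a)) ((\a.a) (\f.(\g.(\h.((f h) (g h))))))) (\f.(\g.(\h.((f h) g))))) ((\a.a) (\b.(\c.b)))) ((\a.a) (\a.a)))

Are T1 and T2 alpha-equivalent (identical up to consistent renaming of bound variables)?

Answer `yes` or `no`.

Answer: no

Derivation:
Term 1: ((((\g.(\h.((p h) (g h)))) p) w) s)
Term 2: ((((((\d.(\e.((d e) e))) (\a.a)) ((\a.a) (\f.(\g.(\h.((f h) (g h))))))) (\f.(\g.(\h.((f h) g))))) ((\a.a) (\b.(\c.b)))) ((\a.a) (\a.a)))
Alpha-equivalence: compare structure up to binder renaming.
Result: False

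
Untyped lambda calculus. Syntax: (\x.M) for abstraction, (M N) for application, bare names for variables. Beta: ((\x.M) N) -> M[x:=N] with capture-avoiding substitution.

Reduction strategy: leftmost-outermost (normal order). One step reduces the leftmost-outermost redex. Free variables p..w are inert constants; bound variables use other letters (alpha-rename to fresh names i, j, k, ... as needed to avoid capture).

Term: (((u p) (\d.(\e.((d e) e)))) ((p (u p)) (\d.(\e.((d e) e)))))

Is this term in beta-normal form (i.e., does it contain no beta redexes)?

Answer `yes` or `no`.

Answer: yes

Derivation:
Term: (((u p) (\d.(\e.((d e) e)))) ((p (u p)) (\d.(\e.((d e) e)))))
No beta redexes found.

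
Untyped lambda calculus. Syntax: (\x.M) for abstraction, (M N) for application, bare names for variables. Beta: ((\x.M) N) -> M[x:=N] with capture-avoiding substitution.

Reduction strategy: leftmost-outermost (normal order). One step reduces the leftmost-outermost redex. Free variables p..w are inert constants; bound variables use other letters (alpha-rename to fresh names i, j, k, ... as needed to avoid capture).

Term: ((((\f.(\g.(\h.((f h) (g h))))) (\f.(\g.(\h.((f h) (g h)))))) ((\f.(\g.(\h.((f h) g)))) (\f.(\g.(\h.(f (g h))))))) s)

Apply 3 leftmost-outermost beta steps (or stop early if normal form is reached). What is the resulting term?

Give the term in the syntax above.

Step 0: ((((\f.(\g.(\h.((f h) (g h))))) (\f.(\g.(\h.((f h) (g h)))))) ((\f.(\g.(\h.((f h) g)))) (\f.(\g.(\h.(f (g h))))))) s)
Step 1: (((\g.(\h.(((\f.(\g.(\h.((f h) (g h))))) h) (g h)))) ((\f.(\g.(\h.((f h) g)))) (\f.(\g.(\h.(f (g h))))))) s)
Step 2: ((\h.(((\f.(\g.(\h.((f h) (g h))))) h) (((\f.(\g.(\h.((f h) g)))) (\f.(\g.(\h.(f (g h)))))) h))) s)
Step 3: (((\f.(\g.(\h.((f h) (g h))))) s) (((\f.(\g.(\h.((f h) g)))) (\f.(\g.(\h.(f (g h)))))) s))

Answer: (((\f.(\g.(\h.((f h) (g h))))) s) (((\f.(\g.(\h.((f h) g)))) (\f.(\g.(\h.(f (g h)))))) s))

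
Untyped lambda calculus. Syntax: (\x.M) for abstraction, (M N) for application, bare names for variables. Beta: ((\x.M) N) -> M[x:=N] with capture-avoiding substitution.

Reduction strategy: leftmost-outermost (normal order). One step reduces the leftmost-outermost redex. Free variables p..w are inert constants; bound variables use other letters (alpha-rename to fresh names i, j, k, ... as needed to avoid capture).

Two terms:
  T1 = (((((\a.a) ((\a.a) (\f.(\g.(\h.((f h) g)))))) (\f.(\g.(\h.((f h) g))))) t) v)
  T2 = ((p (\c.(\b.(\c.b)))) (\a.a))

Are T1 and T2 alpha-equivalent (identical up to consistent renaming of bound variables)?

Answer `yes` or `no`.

Term 1: (((((\a.a) ((\a.a) (\f.(\g.(\h.((f h) g)))))) (\f.(\g.(\h.((f h) g))))) t) v)
Term 2: ((p (\c.(\b.(\c.b)))) (\a.a))
Alpha-equivalence: compare structure up to binder renaming.
Result: False

Answer: no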